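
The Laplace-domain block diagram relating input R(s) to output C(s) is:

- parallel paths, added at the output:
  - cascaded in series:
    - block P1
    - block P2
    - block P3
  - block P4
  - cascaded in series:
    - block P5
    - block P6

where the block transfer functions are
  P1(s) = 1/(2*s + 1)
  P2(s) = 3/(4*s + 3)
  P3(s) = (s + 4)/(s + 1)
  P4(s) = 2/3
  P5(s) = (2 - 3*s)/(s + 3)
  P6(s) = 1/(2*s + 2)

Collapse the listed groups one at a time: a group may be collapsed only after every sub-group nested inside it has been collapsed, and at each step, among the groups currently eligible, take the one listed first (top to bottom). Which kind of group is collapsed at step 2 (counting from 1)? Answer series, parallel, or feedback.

Step 1. reduce the series chain P1, P2, P3
Step 2. reduce the series chain P5, P6
Step 3. add (P1*P2*P3), P4, (P5*P6) (parallel)
Step 2 collapses a series group.

Hence the answer: series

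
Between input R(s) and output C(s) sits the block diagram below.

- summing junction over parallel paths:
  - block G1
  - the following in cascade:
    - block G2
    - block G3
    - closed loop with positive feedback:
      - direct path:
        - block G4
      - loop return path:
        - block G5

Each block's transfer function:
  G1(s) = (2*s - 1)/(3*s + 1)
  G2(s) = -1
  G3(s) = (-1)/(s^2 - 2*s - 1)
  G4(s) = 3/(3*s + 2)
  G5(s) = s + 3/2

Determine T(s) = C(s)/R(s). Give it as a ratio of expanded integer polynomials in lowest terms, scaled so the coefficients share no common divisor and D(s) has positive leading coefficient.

Answer: (10*s^3 - 25*s^2 - 18*s - 1)/(15*s^3 - 25*s^2 - 25*s - 5)

Working:
Step 1 - collapse the loop (G4 forward, G5 return) = (-6)/5
Step 2 - cascade G2, G3, [G4/(1-G4*G5)] = (-6)/(5*s^2 - 10*s - 5)
Step 3 - add G1, (G2*G3*[G4/(1-G4*G5)]) (parallel), giving the overall T(s)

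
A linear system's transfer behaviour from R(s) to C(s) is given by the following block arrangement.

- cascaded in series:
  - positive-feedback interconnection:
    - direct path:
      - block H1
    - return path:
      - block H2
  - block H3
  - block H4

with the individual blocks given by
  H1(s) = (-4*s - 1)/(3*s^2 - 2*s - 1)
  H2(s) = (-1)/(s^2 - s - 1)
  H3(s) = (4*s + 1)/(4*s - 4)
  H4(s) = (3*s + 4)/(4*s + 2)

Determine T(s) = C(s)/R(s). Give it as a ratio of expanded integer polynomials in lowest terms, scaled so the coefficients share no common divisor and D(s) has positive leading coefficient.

Step 1. reduce the feedback loop with forward H1 and return H2 gives (-4*s^3 + 3*s^2 + 5*s + 1)/(3*s^4 - 5*s^3 - 2*s^2 - s)
Step 2. cascade [H1/(1-H1*H2)], H3, H4; the result is T(s) itself (integer coefficients, no common factor, positive leading denominator coefficient)

Final answer: (-48*s^5 - 40*s^4 + 101*s^3 + 119*s^2 + 39*s + 4)/(48*s^6 - 104*s^5 - 16*s^4 + 40*s^3 + 24*s^2 + 8*s)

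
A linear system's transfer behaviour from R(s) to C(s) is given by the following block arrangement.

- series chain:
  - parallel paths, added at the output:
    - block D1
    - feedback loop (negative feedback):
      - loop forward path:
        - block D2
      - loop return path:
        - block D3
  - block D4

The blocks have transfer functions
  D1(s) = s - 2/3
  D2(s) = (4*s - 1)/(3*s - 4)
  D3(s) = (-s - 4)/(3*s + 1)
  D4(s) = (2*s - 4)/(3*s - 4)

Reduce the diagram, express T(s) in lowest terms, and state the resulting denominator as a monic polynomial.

First reduce the diagram to T(s).

1. collapse the loop (D2 forward, D3 return) = (12*s^2 + s - 1)/(5*s^2 - 24*s)
2. sum the parallel branches D1, [D2/(1+D2*D3)] = (15*s^3 - 46*s^2 + 51*s - 3)/(15*s^2 - 72*s)
3. reduce the series chain (D1+[D2/(1+D2*D3)]), D4 = (30*s^4 - 152*s^3 + 286*s^2 - 210*s + 12)/(45*s^3 - 276*s^2 + 288*s)
T(s) is the step-3 result (common factors already cancelled). Leading coefficient of the denominator: 45. Divide through by 45 for the monic polynomial.

Answer: s^3 - 92*s^2/15 + 32*s/5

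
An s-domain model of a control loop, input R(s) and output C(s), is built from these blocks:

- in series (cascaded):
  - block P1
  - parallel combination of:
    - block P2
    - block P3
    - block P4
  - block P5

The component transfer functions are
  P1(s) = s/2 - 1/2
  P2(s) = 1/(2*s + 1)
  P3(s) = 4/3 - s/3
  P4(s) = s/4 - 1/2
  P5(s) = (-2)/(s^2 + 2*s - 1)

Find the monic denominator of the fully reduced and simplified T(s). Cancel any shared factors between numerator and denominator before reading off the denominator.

First reduce the diagram to T(s).

1. combine P2, P3, P4 in parallel -> (-2*s^2 + 19*s + 22)/(24*s + 12)
2. series reduction of P1, (P2+P3+P4), P5 -> (2*s^3 - 21*s^2 - 3*s + 22)/(24*s^3 + 60*s^2 - 12)
T(s) is the step-2 result (common factors already cancelled). Leading coefficient of the denominator: 24. Divide through by 24 for the monic polynomial.

Answer: s^3 + 5*s^2/2 - 1/2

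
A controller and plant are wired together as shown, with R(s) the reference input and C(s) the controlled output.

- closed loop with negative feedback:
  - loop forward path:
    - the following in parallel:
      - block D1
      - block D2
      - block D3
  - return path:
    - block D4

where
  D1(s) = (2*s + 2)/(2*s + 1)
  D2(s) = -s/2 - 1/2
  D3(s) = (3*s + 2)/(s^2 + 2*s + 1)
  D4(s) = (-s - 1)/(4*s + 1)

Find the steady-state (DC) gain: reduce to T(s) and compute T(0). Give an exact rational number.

(1) sum the parallel branches D1, D2, D3 = (-2*s^4 - 3*s^3 + 15*s^2 + 21*s + 7)/(4*s^3 + 10*s^2 + 8*s + 2)
(2) feedback reduction of (D1+D2+D3), D4 = (-8*s^5 - 14*s^4 + 57*s^3 + 99*s^2 + 49*s + 7)/(2*s^5 + 21*s^4 + 32*s^3 + 6*s^2 - 12*s - 5)
Step 2 gives the overall T(s). Then T(0) = 7/(-5) = -7/5.

Answer: -7/5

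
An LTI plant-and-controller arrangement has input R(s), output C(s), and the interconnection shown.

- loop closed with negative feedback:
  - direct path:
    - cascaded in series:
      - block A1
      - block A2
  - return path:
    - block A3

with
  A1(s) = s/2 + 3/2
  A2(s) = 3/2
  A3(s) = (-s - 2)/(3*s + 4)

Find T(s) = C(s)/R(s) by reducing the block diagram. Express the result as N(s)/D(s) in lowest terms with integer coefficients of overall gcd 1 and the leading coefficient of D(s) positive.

First reduce the diagram to T(s).

[1] cascade A1, A2 = 3*s/4 + 9/4
[2] close the feedback loop around (A1*A2), A3: this yields T(s), and no further normalization is needed

Answer: (-9*s^2 - 39*s - 36)/(3*s^2 + 3*s + 2)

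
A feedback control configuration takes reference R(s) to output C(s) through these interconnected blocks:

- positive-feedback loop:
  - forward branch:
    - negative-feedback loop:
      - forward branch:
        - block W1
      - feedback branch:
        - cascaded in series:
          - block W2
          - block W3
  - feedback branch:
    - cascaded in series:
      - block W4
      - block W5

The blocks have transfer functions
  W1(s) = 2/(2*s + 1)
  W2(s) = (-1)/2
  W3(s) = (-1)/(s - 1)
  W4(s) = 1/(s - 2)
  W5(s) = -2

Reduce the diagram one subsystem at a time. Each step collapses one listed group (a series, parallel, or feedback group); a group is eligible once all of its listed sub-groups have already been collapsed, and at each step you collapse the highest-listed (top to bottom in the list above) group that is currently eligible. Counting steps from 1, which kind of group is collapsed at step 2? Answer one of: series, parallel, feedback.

Step 1. cascade W2, W3
Step 2. feedback reduction of W1, (W2*W3)
Step 3. series reduction of W4, W5
Step 4. collapse the loop ([W1/(1+W1*(W2*W3))] forward, (W4*W5) return)
At step 2 the group reduced is feedback.

Hence the answer: feedback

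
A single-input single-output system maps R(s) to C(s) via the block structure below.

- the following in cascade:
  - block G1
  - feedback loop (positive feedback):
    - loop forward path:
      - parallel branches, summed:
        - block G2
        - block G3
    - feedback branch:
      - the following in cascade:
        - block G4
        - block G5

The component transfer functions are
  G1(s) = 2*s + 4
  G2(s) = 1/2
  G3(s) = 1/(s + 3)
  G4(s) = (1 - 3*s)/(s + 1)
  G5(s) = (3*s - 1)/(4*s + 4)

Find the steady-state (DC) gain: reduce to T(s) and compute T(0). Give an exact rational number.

Step 1. combine G2, G3 in parallel = (s + 5)/(2*s + 6)
Step 2. combine G4, G5 in series = (-9*s^2 + 6*s - 1)/(4*s^2 + 8*s + 4)
Step 3. collapse the loop ((G2+G3) forward, (G4*G5) return) = (4*s^3 + 28*s^2 + 44*s + 20)/(17*s^3 + 79*s^2 + 27*s + 29)
Step 4. cascade G1, [(G2+G3)/(1-(G2+G3)*(G4*G5))] = (8*s^4 + 72*s^3 + 200*s^2 + 216*s + 80)/(17*s^3 + 79*s^2 + 27*s + 29)
That last expression is T(s); at s = 0 only the constant terms survive, so T(0) = 80/29.

Answer: 80/29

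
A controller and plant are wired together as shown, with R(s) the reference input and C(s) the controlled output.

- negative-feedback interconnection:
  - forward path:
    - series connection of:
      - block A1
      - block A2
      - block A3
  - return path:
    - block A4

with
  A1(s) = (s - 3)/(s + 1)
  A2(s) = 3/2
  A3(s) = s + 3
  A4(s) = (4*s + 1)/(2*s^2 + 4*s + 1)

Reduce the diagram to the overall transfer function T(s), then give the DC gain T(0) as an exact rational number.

Reducing step by step:

Step 1: series reduction of A1, A2, A3 gives (3*s^2 - 27)/(2*s + 2)
Step 2: collapse the loop ((A1*A2*A3) forward, A4 return) gives (6*s^4 + 12*s^3 - 51*s^2 - 108*s - 27)/(16*s^3 + 15*s^2 - 98*s - 25)
The step-2 result is T(s). Setting s = 0: T(0) = -27/(-25) = 27/25.

Answer: 27/25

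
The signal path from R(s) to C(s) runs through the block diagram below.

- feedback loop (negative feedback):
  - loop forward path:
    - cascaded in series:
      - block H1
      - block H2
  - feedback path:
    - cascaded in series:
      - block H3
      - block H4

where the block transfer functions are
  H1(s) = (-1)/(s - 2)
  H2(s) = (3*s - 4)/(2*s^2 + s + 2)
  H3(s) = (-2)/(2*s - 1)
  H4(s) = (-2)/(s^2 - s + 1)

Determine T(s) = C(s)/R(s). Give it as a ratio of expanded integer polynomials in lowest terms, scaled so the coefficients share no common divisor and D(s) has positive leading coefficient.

[1] series reduction of H1, H2 gives (4 - 3*s)/(2*s^3 - 3*s^2 - 4)
[2] reduce the series chain H3, H4 gives 4/(2*s^3 - 3*s^2 + 3*s - 1)
[3] collapse the loop ((H1*H2) forward, (H3*H4) return) - this is the overall T(s), already in the required normalized form

Answer: (-6*s^4 + 17*s^3 - 21*s^2 + 15*s - 4)/(4*s^6 - 12*s^5 + 15*s^4 - 19*s^3 + 15*s^2 - 24*s + 20)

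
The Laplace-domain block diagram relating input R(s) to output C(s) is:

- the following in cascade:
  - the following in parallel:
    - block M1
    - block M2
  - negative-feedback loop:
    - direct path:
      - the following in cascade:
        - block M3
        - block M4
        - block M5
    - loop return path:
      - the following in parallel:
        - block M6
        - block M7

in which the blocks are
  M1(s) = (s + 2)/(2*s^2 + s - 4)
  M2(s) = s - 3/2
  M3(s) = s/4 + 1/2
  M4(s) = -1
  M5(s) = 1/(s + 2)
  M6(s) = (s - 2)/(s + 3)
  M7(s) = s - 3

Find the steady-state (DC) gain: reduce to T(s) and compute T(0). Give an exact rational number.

(1) parallel reduction of M1, M2 gives (4*s^3 - 4*s^2 - 9*s + 16)/(4*s^2 + 2*s - 8)
(2) combine M3, M4, M5 in series gives (-1)/4
(3) sum the parallel branches M6, M7 gives (s^2 + s - 11)/(s + 3)
(4) collapse the loop ((M3*M4*M5) forward, (M6+M7) return) gives (s + 3)/(s^2 - 3*s - 23)
(5) combine (M1+M2), [(M3*M4*M5)/(1+(M3*M4*M5)*(M6+M7))] in series gives (4*s^4 + 8*s^3 - 21*s^2 - 11*s + 48)/(4*s^4 - 10*s^3 - 106*s^2 - 22*s + 184)
That last expression is T(s); at s = 0 only the constant terms survive, so T(0) = 48/184 = 6/23.

Final answer: 6/23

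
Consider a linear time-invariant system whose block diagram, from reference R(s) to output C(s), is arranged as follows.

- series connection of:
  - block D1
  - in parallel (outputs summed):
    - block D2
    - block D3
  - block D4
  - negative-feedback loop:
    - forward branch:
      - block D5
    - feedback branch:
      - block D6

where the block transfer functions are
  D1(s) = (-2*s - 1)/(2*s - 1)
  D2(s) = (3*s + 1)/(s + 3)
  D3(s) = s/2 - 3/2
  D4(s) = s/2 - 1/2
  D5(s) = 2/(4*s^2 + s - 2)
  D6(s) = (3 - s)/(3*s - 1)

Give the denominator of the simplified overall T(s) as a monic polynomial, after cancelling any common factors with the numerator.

Step 1: add D2, D3 (parallel), giving (s^2 + 6*s - 7)/(2*s + 6)
Step 2: collapse the loop (D5 forward, D6 return), giving (6*s - 2)/(12*s^3 - s^2 - 9*s + 8)
Step 3: cascade D1, (D2+D3), D4, [D5/(1+D5*D6)], giving (-6*s^5 - 31*s^4 + 74*s^3 - 24*s^2 - 20*s + 7)/(48*s^5 + 116*s^4 - 118*s^3 - 52*s^2 + 134*s - 48)
Step 3 gives the fully reduced T(s), with no common factor left to cancel. The denominator's leading coefficient is 48, so divide each of its coefficients by 48 to get the monic form.

Final answer: s^5 + 29*s^4/12 - 59*s^3/24 - 13*s^2/12 + 67*s/24 - 1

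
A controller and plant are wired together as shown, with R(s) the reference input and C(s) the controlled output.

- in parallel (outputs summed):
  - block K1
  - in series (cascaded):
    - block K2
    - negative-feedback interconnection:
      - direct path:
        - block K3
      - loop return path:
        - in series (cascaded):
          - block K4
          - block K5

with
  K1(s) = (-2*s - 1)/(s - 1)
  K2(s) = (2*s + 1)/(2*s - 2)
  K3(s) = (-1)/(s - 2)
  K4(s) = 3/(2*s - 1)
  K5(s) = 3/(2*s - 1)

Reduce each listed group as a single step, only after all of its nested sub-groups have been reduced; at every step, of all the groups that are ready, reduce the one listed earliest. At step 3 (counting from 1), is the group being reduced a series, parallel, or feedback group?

Step 1: multiply K4, K5 (series)
Step 2: apply the feedback formula to K3, (K4*K5)
Step 3: multiply K2, [K3/(1+K3*(K4*K5))] (series)
Step 4: add K1, (K2*[K3/(1+K3*(K4*K5))]) (parallel)
Step 3 collapses a series group.

Answer: series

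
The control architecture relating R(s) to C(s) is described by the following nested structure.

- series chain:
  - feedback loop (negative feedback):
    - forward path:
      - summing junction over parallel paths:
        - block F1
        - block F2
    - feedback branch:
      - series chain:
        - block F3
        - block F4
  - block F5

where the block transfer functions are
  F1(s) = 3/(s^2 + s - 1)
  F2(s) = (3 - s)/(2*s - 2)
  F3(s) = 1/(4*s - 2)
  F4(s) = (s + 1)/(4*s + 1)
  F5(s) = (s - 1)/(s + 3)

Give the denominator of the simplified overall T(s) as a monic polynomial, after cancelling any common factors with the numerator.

Answer: s^6 + 87*s^5/32 - 47*s^4/16 - 141*s^3/32 + 181*s^2/32 - 5*s/16 - 39/32

Working:
1. reduce the parallel group F1, F2: (-s^3 + 2*s^2 + 10*s - 9)/(2*s^3 - 4*s + 2)
2. combine F3, F4 in series: (s + 1)/(16*s^2 - 4*s - 2)
3. feedback reduction of (F1+F2), (F3*F4): (-16*s^5 + 36*s^4 + 154*s^3 - 188*s^2 + 16*s + 18)/(32*s^5 - 9*s^4 - 67*s^3 + 60*s^2 + s - 13)
4. reduce the series chain [(F1+F2)/(1+(F1+F2)*(F3*F4))], F5: (-16*s^6 + 52*s^5 + 118*s^4 - 342*s^3 + 204*s^2 + 2*s - 18)/(32*s^6 + 87*s^5 - 94*s^4 - 141*s^3 + 181*s^2 - 10*s - 39)
The result of step 4 is T(s) in lowest terms. Its denominator has leading coefficient 32; dividing the denominator through by 32 makes it monic.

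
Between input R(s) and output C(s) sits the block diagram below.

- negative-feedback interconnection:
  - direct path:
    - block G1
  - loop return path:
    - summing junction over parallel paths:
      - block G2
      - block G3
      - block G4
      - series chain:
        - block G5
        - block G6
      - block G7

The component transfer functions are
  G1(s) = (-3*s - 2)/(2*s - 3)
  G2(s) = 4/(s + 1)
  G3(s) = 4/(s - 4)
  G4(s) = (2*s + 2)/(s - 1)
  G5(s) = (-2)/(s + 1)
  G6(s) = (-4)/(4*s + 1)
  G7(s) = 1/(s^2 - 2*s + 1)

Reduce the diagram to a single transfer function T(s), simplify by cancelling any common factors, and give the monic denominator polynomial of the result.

Answer: s^6 + 6*s^5 - 465*s^4/16 - 17*s^3/2 + 213*s^2/8 + 5*s/16 - 23/4

Working:
Step 1: multiply G5, G6 (series); result 8/(4*s^2 + 5*s + 1)
Step 2: sum the parallel branches G2, G3, G4, (G5*G6), G7; result (8*s^5 + 10*s^4 - 138*s^3 + 55*s^2 + 75*s - 40)/(4*s^5 - 19*s^4 + 7*s^3 + 23*s^2 - 11*s - 4)
Step 3: collapse the loop (G1 forward, (G2+G3+G4+(G5*G6)+G7) return); result (12*s^6 - 49*s^5 - 17*s^4 + 83*s^3 + 13*s^2 - 34*s - 8)/(16*s^6 + 96*s^5 - 465*s^4 - 136*s^3 + 426*s^2 + 5*s - 92)
The result of step 3 is T(s) in lowest terms. Its denominator has leading coefficient 16; dividing the denominator through by 16 makes it monic.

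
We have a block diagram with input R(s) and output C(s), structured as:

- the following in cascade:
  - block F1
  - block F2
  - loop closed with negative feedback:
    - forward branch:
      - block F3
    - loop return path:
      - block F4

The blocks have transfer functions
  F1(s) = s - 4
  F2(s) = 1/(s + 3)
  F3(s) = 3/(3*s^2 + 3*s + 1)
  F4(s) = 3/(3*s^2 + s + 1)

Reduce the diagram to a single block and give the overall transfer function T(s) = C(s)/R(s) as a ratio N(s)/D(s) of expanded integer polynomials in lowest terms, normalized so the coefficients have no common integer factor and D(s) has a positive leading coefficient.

[1] reduce the feedback loop with forward F3 and return F4 gives (9*s^2 + 3*s + 3)/(9*s^4 + 12*s^3 + 9*s^2 + 4*s + 10)
[2] reduce the series chain F1, F2, [F3/(1+F3*F4)], giving the overall T(s)

Hence the answer: (9*s^3 - 33*s^2 - 9*s - 12)/(9*s^5 + 39*s^4 + 45*s^3 + 31*s^2 + 22*s + 30)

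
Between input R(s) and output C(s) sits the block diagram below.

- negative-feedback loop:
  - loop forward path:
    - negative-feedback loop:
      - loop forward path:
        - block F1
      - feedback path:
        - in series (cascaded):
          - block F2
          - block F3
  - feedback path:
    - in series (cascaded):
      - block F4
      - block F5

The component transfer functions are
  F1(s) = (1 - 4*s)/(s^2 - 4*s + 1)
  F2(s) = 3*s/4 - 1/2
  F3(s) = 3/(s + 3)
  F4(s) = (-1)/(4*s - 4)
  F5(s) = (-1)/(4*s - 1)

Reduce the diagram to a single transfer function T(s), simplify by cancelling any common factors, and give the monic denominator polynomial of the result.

Step 1: reduce the series chain F2, F3, giving (9*s - 6)/(4*s + 12)
Step 2: apply the feedback formula to F1, (F2*F3), giving (-16*s^2 - 44*s + 12)/(4*s^3 - 40*s^2 - 11*s + 6)
Step 3: cascade F4, F5, giving 1/(16*s^2 - 20*s + 4)
Step 4: close the feedback loop around [F1/(1+F1*(F2*F3))], (F4*F5), giving (-16*s^3 - 28*s^2 + 56*s - 12)/(4*s^4 - 44*s^3 + 29*s^2 + 16*s - 9)
No further cancellation is possible in the step-4 result, so that is T(s). Its denominator becomes monic after dividing by the leading coefficient 4.

Final answer: s^4 - 11*s^3 + 29*s^2/4 + 4*s - 9/4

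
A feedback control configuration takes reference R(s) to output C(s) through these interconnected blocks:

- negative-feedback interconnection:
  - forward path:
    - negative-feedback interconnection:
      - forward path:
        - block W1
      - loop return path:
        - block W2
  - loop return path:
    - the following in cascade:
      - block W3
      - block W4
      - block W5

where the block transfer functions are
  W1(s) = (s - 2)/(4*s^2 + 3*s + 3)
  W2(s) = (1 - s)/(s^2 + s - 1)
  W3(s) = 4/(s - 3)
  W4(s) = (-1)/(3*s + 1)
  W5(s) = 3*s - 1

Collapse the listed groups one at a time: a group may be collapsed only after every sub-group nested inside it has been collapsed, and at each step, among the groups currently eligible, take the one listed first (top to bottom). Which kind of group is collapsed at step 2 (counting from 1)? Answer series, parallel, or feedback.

[1] feedback reduction of W1, W2
[2] cascade W3, W4, W5
[3] collapse the loop ([W1/(1+W1*W2)] forward, (W3*W4*W5) return)
At step 2 the group reduced is series.

Final answer: series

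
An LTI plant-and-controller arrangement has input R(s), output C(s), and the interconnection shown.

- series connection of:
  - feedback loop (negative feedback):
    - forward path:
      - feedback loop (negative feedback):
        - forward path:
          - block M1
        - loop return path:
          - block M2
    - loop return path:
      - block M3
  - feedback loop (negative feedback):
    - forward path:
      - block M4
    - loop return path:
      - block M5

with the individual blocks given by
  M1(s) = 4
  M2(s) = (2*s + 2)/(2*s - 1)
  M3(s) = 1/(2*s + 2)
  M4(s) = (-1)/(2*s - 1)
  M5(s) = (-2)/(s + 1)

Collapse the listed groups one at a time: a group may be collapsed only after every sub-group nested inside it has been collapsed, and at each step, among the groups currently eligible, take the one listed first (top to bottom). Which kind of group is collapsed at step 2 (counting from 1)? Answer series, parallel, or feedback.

Step 1: close the feedback loop around M1, M2
Step 2: close the feedback loop around [M1/(1+M1*M2)], M3
Step 3: close the feedback loop around M4, M5
Step 4: combine [[M1/(1+M1*M2)]/(1+[M1/(1+M1*M2)]*M3)], [M4/(1+M4*M5)] in series
Step 2 collapses a feedback group.

Answer: feedback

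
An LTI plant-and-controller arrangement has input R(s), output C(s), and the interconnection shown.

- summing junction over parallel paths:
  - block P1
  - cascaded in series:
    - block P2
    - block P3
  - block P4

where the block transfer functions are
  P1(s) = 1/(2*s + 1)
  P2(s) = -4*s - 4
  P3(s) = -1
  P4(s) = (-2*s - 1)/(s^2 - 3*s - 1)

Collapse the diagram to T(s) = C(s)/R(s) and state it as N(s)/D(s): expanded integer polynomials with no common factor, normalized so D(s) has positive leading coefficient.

(1) combine P2, P3 in series gives 4*s + 4
(2) combine P1, (P2*P3), P4 in parallel - this is the overall T(s), already in the required normalized form

Final answer: (8*s^4 - 12*s^3 - 43*s^2 - 31*s - 6)/(2*s^3 - 5*s^2 - 5*s - 1)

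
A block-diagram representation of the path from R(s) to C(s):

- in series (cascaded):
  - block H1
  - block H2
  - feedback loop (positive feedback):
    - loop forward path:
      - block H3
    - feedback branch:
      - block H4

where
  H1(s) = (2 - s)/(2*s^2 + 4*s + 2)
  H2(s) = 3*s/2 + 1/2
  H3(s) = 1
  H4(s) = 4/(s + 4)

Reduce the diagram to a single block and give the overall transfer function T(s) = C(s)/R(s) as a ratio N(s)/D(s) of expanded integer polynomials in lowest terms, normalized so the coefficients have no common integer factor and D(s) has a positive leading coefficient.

1. reduce the feedback loop with forward H3 and return H4: (s + 4)/s
2. combine H1, H2, [H3/(1-H3*H4)] in series, giving the overall T(s)

Answer: (-3*s^3 - 7*s^2 + 22*s + 8)/(4*s^3 + 8*s^2 + 4*s)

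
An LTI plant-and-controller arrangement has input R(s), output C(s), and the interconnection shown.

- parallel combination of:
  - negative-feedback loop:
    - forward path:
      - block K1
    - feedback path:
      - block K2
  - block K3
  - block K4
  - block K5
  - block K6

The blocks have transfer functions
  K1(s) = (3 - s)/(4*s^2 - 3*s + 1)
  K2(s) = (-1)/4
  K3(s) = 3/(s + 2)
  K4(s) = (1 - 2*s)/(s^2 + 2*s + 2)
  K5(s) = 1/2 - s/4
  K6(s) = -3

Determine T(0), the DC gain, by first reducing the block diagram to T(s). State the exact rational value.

Answer: 23/2

Working:
[1] feedback reduction of K1, K2 = (12 - 4*s)/(16*s^2 - 11*s + 1)
[2] parallel reduction of [K1/(1+K1*K2)], K3, K4, K5, K6 = (-16*s^6 - 213*s^5 - 535*s^4 - 400*s^3 + 498*s^2 + 260*s + 184)/(64*s^5 + 212*s^4 + 212*s^3 + 8*s^2 - 152*s + 16)
The step-2 result is T(s). Setting s = 0: T(0) = 184/16 = 23/2.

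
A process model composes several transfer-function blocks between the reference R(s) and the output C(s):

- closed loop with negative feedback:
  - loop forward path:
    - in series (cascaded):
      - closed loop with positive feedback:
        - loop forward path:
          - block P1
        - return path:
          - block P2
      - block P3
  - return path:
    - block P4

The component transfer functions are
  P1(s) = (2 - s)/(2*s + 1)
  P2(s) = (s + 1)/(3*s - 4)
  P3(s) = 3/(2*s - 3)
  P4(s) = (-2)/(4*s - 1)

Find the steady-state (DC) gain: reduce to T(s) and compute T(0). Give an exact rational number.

The answer is 4/5.

Reasoning:
[1] apply the feedback formula to P1, P2: (-3*s^2 + 10*s - 8)/(7*s^2 - 6*s - 6)
[2] multiply [P1/(1-P1*P2)], P3 (series): (-9*s^2 + 30*s - 24)/(14*s^3 - 33*s^2 + 6*s + 18)
[3] reduce the feedback loop with forward ([P1/(1-P1*P2)]*P3) and return P4: (-36*s^3 + 129*s^2 - 126*s + 24)/(56*s^4 - 146*s^3 + 75*s^2 + 6*s + 30)
Step 3 gives the overall T(s). Then T(0) = 24/30 = 4/5.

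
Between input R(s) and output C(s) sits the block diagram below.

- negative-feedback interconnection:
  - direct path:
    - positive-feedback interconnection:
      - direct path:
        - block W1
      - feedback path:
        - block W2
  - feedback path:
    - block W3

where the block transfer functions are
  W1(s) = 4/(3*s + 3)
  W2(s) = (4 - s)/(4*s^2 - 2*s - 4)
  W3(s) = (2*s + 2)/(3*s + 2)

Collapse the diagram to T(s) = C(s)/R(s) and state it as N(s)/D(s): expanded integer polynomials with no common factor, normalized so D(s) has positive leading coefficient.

Answer: (24*s^3 + 4*s^2 - 32*s - 16)/(18*s^4 + 37*s^3 - 7*s^2 - 80*s - 44)

Working:
Step 1 - reduce the feedback loop with forward W1 and return W2 = (8*s^2 - 4*s - 8)/(6*s^3 + 3*s^2 - 7*s - 14)
Step 2 - close the feedback loop around [W1/(1-W1*W2)], W3, giving the overall T(s)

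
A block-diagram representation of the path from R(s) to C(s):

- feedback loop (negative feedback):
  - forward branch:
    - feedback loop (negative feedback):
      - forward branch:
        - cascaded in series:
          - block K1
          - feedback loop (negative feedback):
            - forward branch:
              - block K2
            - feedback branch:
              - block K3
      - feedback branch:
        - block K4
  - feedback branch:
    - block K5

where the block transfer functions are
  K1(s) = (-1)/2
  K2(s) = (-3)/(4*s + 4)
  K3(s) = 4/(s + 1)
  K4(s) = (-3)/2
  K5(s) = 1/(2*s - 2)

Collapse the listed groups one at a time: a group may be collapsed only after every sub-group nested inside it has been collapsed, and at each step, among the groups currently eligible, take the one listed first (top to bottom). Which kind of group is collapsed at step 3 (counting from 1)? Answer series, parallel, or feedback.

[1] feedback reduction of K2, K3
[2] cascade K1, [K2/(1+K2*K3)]
[3] collapse the loop ((K1*[K2/(1+K2*K3)]) forward, K4 return)
[4] reduce the feedback loop with forward [(K1*[K2/(1+K2*K3)])/(1+(K1*[K2/(1+K2*K3)])*K4)] and return K5
So the answer for step 3 is feedback.

Hence the answer: feedback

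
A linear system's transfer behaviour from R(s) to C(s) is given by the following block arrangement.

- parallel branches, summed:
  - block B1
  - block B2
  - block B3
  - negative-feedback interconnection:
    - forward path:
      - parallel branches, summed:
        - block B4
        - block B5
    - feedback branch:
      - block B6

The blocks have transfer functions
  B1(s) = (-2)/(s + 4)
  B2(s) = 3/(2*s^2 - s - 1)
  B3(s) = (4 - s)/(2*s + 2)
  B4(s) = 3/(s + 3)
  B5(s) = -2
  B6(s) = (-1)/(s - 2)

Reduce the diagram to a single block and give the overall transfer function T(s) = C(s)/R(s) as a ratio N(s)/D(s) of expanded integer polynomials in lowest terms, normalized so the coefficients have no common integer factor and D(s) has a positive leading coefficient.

Reducing step by step:

Step 1. parallel reduction of B4, B5; result (-2*s - 3)/(s + 3)
Step 2. apply the feedback formula to (B4+B5), B6; result (-2*s^2 + s + 6)/(s^2 + 3*s - 3)
Step 3. reduce the parallel group B1, B2, B3, [(B4+B5)/(1+(B4+B5)*B6)]: this yields T(s), and no further normalization is needed

Answer: (-10*s^6 - 45*s^5 + 54*s^4 + 296*s^3 - 5*s^2 - 146*s - 84)/(4*s^6 + 30*s^5 + 46*s^4 - 60*s^3 - 74*s^2 + 30*s + 24)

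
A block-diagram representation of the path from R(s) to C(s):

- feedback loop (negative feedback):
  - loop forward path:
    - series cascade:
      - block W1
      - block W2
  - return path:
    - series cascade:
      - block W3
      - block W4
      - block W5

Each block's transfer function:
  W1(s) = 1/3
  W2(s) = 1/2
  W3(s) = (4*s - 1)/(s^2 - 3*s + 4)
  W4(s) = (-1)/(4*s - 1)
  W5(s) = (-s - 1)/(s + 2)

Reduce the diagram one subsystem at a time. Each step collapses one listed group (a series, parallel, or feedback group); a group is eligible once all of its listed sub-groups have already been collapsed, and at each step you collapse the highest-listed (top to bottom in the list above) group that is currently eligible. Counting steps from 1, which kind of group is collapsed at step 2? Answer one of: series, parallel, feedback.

Reducing step by step:

[1] reduce the series chain W1, W2
[2] combine W3, W4, W5 in series
[3] collapse the loop ((W1*W2) forward, (W3*W4*W5) return)
Step 2 collapses a series group.

Answer: series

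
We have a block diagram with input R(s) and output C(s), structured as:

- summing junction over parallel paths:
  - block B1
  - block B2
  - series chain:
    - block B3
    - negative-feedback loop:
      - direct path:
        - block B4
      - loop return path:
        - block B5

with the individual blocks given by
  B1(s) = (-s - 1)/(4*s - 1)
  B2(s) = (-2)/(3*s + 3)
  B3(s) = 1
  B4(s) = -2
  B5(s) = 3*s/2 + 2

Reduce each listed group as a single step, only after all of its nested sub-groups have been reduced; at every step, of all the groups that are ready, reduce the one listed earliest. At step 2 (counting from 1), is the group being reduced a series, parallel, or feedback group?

(1) feedback reduction of B4, B5
(2) cascade B3, [B4/(1+B4*B5)]
(3) sum the parallel branches B1, B2, (B3*[B4/(1+B4*B5)])
The group at step 2 is a series group.

Answer: series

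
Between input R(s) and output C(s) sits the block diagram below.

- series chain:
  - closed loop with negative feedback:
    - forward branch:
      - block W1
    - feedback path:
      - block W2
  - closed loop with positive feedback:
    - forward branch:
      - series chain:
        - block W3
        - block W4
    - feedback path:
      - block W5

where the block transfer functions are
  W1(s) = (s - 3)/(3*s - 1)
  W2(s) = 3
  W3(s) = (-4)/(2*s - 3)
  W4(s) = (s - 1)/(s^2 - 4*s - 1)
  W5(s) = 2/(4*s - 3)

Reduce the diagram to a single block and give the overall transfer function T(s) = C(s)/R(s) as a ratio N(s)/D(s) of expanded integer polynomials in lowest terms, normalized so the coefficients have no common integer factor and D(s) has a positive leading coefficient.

Step 1: close the feedback loop around W1, W2 = (s - 3)/(6*s - 10)
Step 2: multiply W3, W4 (series) = (4 - 4*s)/(2*s^3 - 11*s^2 + 10*s + 3)
Step 3: close the feedback loop around (W3*W4), W5 = (-16*s^2 + 28*s - 12)/(8*s^4 - 50*s^3 + 73*s^2 - 10*s - 17)
Step 4: cascade [W1/(1+W1*W2)], [(W3*W4)/(1-(W3*W4)*W5)]; the result is T(s) itself (integer coefficients, no common factor, positive leading denominator coefficient)

Hence the answer: (-8*s^3 + 38*s^2 - 48*s + 18)/(24*s^5 - 190*s^4 + 469*s^3 - 395*s^2 - s + 85)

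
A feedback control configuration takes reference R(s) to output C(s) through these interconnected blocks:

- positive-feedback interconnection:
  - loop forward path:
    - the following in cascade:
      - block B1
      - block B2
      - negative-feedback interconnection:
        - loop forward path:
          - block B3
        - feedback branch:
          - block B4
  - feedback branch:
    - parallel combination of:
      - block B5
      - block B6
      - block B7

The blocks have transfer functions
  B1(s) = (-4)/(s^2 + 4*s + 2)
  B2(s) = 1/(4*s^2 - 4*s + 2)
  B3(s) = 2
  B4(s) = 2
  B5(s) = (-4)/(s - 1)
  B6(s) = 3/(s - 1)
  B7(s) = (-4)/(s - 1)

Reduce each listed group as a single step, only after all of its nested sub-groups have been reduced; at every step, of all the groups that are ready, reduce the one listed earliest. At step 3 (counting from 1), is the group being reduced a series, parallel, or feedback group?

The answer is parallel.

Reasoning:
Step 1. reduce the feedback loop with forward B3 and return B4
Step 2. multiply B1, B2, [B3/(1+B3*B4)] (series)
Step 3. add B5, B6, B7 (parallel)
Step 4. reduce the feedback loop with forward (B1*B2*[B3/(1+B3*B4)]) and return (B5+B6+B7)
Step 3: parallel.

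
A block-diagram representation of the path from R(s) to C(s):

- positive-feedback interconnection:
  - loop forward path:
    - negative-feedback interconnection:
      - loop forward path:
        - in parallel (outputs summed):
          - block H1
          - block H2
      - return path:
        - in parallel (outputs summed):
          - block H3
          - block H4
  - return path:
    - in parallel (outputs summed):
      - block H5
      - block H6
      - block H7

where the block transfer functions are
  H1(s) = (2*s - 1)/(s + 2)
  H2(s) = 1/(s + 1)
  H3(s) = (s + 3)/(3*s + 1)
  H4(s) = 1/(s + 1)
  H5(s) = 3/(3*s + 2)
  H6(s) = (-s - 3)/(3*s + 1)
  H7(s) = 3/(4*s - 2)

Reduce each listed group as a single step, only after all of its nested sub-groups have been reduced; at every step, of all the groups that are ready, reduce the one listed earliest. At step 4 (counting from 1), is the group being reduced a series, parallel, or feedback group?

Step 1 - combine H1, H2 in parallel
Step 2 - sum the parallel branches H3, H4
Step 3 - close the feedback loop around (H1+H2), (H3+H4)
Step 4 - sum the parallel branches H5, H6, H7
Step 5 - reduce the feedback loop with forward [(H1+H2)/(1+(H1+H2)*(H3+H4))] and return (H5+H6+H7)
Step 4 collapses a parallel group.

Therefore the answer is parallel.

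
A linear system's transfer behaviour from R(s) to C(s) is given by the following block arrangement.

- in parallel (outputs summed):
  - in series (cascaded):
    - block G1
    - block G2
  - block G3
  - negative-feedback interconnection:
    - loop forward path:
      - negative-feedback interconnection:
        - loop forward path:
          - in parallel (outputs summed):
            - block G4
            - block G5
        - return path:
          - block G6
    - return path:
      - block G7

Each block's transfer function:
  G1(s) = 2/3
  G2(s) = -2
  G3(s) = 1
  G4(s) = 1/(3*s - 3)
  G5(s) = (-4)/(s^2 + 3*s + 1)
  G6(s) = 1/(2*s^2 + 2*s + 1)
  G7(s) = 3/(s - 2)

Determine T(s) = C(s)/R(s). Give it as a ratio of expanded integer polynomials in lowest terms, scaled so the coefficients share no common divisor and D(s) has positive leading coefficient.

1. cascade G1, G2 = (-4)/3
2. combine G4, G5 in parallel = (s^2 - 9*s + 13)/(3*s^3 + 6*s^2 - 6*s - 3)
3. reduce the feedback loop with forward (G4+G5) and return G6 = (2*s^4 - 16*s^3 + 9*s^2 + 17*s + 13)/(6*s^5 + 18*s^4 + 3*s^3 - 11*s^2 - 21*s + 10)
4. collapse the loop ([(G4+G5)/(1+(G4+G5)*G6)] forward, G7 return) = (2*s^5 - 20*s^4 + 41*s^3 - s^2 - 21*s - 26)/(6*s^6 + 6*s^5 - 27*s^4 - 65*s^3 + 28*s^2 + 103*s + 19)
5. sum the parallel branches (G1*G2), G3, [[(G4+G5)/(1+(G4+G5)*G6)]/(1+[(G4+G5)/(1+(G4+G5)*G6)]*G7)]: this yields T(s), and no further normalization is needed

Hence the answer: (-6*s^6 - 33*s^4 + 188*s^3 - 31*s^2 - 166*s - 97)/(18*s^6 + 18*s^5 - 81*s^4 - 195*s^3 + 84*s^2 + 309*s + 57)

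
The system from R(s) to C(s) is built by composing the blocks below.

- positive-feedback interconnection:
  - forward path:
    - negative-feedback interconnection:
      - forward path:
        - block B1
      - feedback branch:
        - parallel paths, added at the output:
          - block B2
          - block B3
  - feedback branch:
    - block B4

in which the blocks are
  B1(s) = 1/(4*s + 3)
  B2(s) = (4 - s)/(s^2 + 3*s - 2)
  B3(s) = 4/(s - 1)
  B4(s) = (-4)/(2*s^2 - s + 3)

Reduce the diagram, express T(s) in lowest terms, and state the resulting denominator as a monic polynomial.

The answer is s^6 + 9*s^5/4 - 21*s^4/8 + 17*s^3/2 - 47*s^2/8 + 2*s - 5/4.

Reasoning:
Step 1: sum the parallel branches B2, B3 gives (3*s^2 + 17*s - 12)/(s^3 + 2*s^2 - 5*s + 2)
Step 2: apply the feedback formula to B1, (B2+B3) gives (s^3 + 2*s^2 - 5*s + 2)/(4*s^4 + 11*s^3 - 11*s^2 + 10*s - 6)
Step 3: reduce the feedback loop with forward [B1/(1+B1*(B2+B3))] and return B4 gives (2*s^5 + 3*s^4 - 9*s^3 + 15*s^2 - 17*s + 6)/(8*s^6 + 18*s^5 - 21*s^4 + 68*s^3 - 47*s^2 + 16*s - 10)
That last expression is T(s), already simplified. Scaling its denominator by 1/8 (the reciprocal of the leading coefficient) yields the monic denominator.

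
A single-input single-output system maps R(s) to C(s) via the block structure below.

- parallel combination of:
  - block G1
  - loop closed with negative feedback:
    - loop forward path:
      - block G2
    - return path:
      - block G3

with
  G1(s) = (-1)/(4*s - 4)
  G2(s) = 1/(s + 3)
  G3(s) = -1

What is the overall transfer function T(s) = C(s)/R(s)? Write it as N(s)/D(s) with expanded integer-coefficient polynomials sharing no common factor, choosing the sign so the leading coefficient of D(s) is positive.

1. apply the feedback formula to G2, G3 -> 1/(s + 2)
2. reduce the parallel group G1, [G2/(1+G2*G3)], giving the overall T(s)

Hence the answer: (3*s - 6)/(4*s^2 + 4*s - 8)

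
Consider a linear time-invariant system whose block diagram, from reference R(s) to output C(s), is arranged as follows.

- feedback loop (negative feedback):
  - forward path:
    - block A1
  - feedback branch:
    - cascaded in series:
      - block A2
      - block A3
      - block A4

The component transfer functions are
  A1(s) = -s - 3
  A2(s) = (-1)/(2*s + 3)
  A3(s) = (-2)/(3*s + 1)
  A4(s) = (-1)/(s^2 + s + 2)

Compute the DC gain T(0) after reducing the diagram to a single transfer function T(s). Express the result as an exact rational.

Answer: -3/2

Working:
Step 1. combine A2, A3, A4 in series gives (-2)/(6*s^4 + 17*s^3 + 26*s^2 + 25*s + 6)
Step 2. reduce the feedback loop with forward A1 and return (A2*A3*A4) gives (-6*s^5 - 35*s^4 - 77*s^3 - 103*s^2 - 81*s - 18)/(6*s^4 + 17*s^3 + 26*s^2 + 27*s + 12)
The step-2 result is T(s). Setting s = 0: T(0) = -18/12 = -3/2.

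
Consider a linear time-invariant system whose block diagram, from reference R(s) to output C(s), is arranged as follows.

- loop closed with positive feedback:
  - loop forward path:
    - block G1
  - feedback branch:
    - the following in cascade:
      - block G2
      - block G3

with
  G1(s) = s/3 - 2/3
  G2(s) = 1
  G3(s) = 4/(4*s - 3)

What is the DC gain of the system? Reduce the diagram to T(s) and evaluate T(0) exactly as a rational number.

[1] combine G2, G3 in series, giving 4/(4*s - 3)
[2] collapse the loop (G1 forward, (G2*G3) return), giving (4*s^2 - 11*s + 6)/(8*s - 1)
Evaluating the step-2 result (the overall T(s)) at s = 0 gives T(0) = 6/(-1) = -6.

Therefore the answer is -6.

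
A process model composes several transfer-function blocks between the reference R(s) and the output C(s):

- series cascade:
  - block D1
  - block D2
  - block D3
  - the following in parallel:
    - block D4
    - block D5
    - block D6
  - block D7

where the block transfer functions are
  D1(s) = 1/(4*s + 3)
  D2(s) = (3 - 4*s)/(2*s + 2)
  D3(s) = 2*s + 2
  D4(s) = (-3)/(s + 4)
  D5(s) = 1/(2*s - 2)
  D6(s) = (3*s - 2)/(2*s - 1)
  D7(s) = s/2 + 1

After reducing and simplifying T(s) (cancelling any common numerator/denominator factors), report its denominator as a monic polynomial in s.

Step 1 - sum the parallel branches D4, D5, D6 gives (6*s^3 + 4*s^2 - 11*s + 6)/(4*s^3 + 10*s^2 - 22*s + 8)
Step 2 - series reduction of D1, D2, D3, (D4+D5+D6), D7 gives (-24*s^5 - 46*s^4 + 60*s^3 + 55*s^2 - 96*s + 36)/(32*s^4 + 104*s^3 - 116*s^2 - 68*s + 48)
The result of step 2 is T(s) in lowest terms. Its denominator has leading coefficient 32; dividing the denominator through by 32 makes it monic.

Therefore the answer is s^4 + 13*s^3/4 - 29*s^2/8 - 17*s/8 + 3/2.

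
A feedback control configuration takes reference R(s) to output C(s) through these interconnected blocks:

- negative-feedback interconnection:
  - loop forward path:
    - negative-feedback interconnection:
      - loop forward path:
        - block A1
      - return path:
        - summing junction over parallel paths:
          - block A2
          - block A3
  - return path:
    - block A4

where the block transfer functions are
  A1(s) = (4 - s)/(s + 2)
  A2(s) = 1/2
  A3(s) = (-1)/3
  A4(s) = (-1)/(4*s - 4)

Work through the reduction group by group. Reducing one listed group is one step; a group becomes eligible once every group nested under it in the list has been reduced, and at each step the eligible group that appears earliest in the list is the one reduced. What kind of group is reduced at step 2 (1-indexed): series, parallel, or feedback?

The answer is feedback.

Reasoning:
Step 1: reduce the parallel group A2, A3
Step 2: close the feedback loop around A1, (A2+A3)
Step 3: reduce the feedback loop with forward [A1/(1+A1*(A2+A3))] and return A4
At step 2 the group reduced is feedback.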